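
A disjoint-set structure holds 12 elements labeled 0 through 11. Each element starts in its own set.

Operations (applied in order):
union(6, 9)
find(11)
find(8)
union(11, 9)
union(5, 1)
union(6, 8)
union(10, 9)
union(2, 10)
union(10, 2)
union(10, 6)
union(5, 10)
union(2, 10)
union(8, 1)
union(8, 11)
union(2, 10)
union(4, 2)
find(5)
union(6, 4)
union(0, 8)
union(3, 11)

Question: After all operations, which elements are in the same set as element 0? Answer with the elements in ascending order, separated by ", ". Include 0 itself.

Step 1: union(6, 9) -> merged; set of 6 now {6, 9}
Step 2: find(11) -> no change; set of 11 is {11}
Step 3: find(8) -> no change; set of 8 is {8}
Step 4: union(11, 9) -> merged; set of 11 now {6, 9, 11}
Step 5: union(5, 1) -> merged; set of 5 now {1, 5}
Step 6: union(6, 8) -> merged; set of 6 now {6, 8, 9, 11}
Step 7: union(10, 9) -> merged; set of 10 now {6, 8, 9, 10, 11}
Step 8: union(2, 10) -> merged; set of 2 now {2, 6, 8, 9, 10, 11}
Step 9: union(10, 2) -> already same set; set of 10 now {2, 6, 8, 9, 10, 11}
Step 10: union(10, 6) -> already same set; set of 10 now {2, 6, 8, 9, 10, 11}
Step 11: union(5, 10) -> merged; set of 5 now {1, 2, 5, 6, 8, 9, 10, 11}
Step 12: union(2, 10) -> already same set; set of 2 now {1, 2, 5, 6, 8, 9, 10, 11}
Step 13: union(8, 1) -> already same set; set of 8 now {1, 2, 5, 6, 8, 9, 10, 11}
Step 14: union(8, 11) -> already same set; set of 8 now {1, 2, 5, 6, 8, 9, 10, 11}
Step 15: union(2, 10) -> already same set; set of 2 now {1, 2, 5, 6, 8, 9, 10, 11}
Step 16: union(4, 2) -> merged; set of 4 now {1, 2, 4, 5, 6, 8, 9, 10, 11}
Step 17: find(5) -> no change; set of 5 is {1, 2, 4, 5, 6, 8, 9, 10, 11}
Step 18: union(6, 4) -> already same set; set of 6 now {1, 2, 4, 5, 6, 8, 9, 10, 11}
Step 19: union(0, 8) -> merged; set of 0 now {0, 1, 2, 4, 5, 6, 8, 9, 10, 11}
Step 20: union(3, 11) -> merged; set of 3 now {0, 1, 2, 3, 4, 5, 6, 8, 9, 10, 11}
Component of 0: {0, 1, 2, 3, 4, 5, 6, 8, 9, 10, 11}

Answer: 0, 1, 2, 3, 4, 5, 6, 8, 9, 10, 11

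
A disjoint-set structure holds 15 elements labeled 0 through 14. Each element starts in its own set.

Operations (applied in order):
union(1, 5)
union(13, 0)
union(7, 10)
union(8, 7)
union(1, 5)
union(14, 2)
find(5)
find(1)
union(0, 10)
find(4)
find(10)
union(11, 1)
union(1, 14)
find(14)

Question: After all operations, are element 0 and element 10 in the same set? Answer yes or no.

Step 1: union(1, 5) -> merged; set of 1 now {1, 5}
Step 2: union(13, 0) -> merged; set of 13 now {0, 13}
Step 3: union(7, 10) -> merged; set of 7 now {7, 10}
Step 4: union(8, 7) -> merged; set of 8 now {7, 8, 10}
Step 5: union(1, 5) -> already same set; set of 1 now {1, 5}
Step 6: union(14, 2) -> merged; set of 14 now {2, 14}
Step 7: find(5) -> no change; set of 5 is {1, 5}
Step 8: find(1) -> no change; set of 1 is {1, 5}
Step 9: union(0, 10) -> merged; set of 0 now {0, 7, 8, 10, 13}
Step 10: find(4) -> no change; set of 4 is {4}
Step 11: find(10) -> no change; set of 10 is {0, 7, 8, 10, 13}
Step 12: union(11, 1) -> merged; set of 11 now {1, 5, 11}
Step 13: union(1, 14) -> merged; set of 1 now {1, 2, 5, 11, 14}
Step 14: find(14) -> no change; set of 14 is {1, 2, 5, 11, 14}
Set of 0: {0, 7, 8, 10, 13}; 10 is a member.

Answer: yes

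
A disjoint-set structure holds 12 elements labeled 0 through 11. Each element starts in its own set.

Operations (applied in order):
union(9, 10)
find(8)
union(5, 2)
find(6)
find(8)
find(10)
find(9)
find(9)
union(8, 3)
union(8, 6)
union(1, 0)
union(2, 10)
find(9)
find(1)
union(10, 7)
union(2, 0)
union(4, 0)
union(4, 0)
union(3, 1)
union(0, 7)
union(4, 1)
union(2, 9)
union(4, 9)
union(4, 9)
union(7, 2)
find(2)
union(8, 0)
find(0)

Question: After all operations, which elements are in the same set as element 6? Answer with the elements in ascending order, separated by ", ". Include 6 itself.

Step 1: union(9, 10) -> merged; set of 9 now {9, 10}
Step 2: find(8) -> no change; set of 8 is {8}
Step 3: union(5, 2) -> merged; set of 5 now {2, 5}
Step 4: find(6) -> no change; set of 6 is {6}
Step 5: find(8) -> no change; set of 8 is {8}
Step 6: find(10) -> no change; set of 10 is {9, 10}
Step 7: find(9) -> no change; set of 9 is {9, 10}
Step 8: find(9) -> no change; set of 9 is {9, 10}
Step 9: union(8, 3) -> merged; set of 8 now {3, 8}
Step 10: union(8, 6) -> merged; set of 8 now {3, 6, 8}
Step 11: union(1, 0) -> merged; set of 1 now {0, 1}
Step 12: union(2, 10) -> merged; set of 2 now {2, 5, 9, 10}
Step 13: find(9) -> no change; set of 9 is {2, 5, 9, 10}
Step 14: find(1) -> no change; set of 1 is {0, 1}
Step 15: union(10, 7) -> merged; set of 10 now {2, 5, 7, 9, 10}
Step 16: union(2, 0) -> merged; set of 2 now {0, 1, 2, 5, 7, 9, 10}
Step 17: union(4, 0) -> merged; set of 4 now {0, 1, 2, 4, 5, 7, 9, 10}
Step 18: union(4, 0) -> already same set; set of 4 now {0, 1, 2, 4, 5, 7, 9, 10}
Step 19: union(3, 1) -> merged; set of 3 now {0, 1, 2, 3, 4, 5, 6, 7, 8, 9, 10}
Step 20: union(0, 7) -> already same set; set of 0 now {0, 1, 2, 3, 4, 5, 6, 7, 8, 9, 10}
Step 21: union(4, 1) -> already same set; set of 4 now {0, 1, 2, 3, 4, 5, 6, 7, 8, 9, 10}
Step 22: union(2, 9) -> already same set; set of 2 now {0, 1, 2, 3, 4, 5, 6, 7, 8, 9, 10}
Step 23: union(4, 9) -> already same set; set of 4 now {0, 1, 2, 3, 4, 5, 6, 7, 8, 9, 10}
Step 24: union(4, 9) -> already same set; set of 4 now {0, 1, 2, 3, 4, 5, 6, 7, 8, 9, 10}
Step 25: union(7, 2) -> already same set; set of 7 now {0, 1, 2, 3, 4, 5, 6, 7, 8, 9, 10}
Step 26: find(2) -> no change; set of 2 is {0, 1, 2, 3, 4, 5, 6, 7, 8, 9, 10}
Step 27: union(8, 0) -> already same set; set of 8 now {0, 1, 2, 3, 4, 5, 6, 7, 8, 9, 10}
Step 28: find(0) -> no change; set of 0 is {0, 1, 2, 3, 4, 5, 6, 7, 8, 9, 10}
Component of 6: {0, 1, 2, 3, 4, 5, 6, 7, 8, 9, 10}

Answer: 0, 1, 2, 3, 4, 5, 6, 7, 8, 9, 10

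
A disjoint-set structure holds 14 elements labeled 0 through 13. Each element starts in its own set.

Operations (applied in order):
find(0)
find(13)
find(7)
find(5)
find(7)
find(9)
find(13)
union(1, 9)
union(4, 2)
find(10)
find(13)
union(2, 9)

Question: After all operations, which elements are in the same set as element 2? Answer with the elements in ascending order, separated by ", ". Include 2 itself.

Step 1: find(0) -> no change; set of 0 is {0}
Step 2: find(13) -> no change; set of 13 is {13}
Step 3: find(7) -> no change; set of 7 is {7}
Step 4: find(5) -> no change; set of 5 is {5}
Step 5: find(7) -> no change; set of 7 is {7}
Step 6: find(9) -> no change; set of 9 is {9}
Step 7: find(13) -> no change; set of 13 is {13}
Step 8: union(1, 9) -> merged; set of 1 now {1, 9}
Step 9: union(4, 2) -> merged; set of 4 now {2, 4}
Step 10: find(10) -> no change; set of 10 is {10}
Step 11: find(13) -> no change; set of 13 is {13}
Step 12: union(2, 9) -> merged; set of 2 now {1, 2, 4, 9}
Component of 2: {1, 2, 4, 9}

Answer: 1, 2, 4, 9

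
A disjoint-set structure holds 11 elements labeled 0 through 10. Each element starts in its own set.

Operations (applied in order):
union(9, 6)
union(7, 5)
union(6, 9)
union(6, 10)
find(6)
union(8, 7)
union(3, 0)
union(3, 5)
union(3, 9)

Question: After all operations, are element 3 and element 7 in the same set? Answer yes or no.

Step 1: union(9, 6) -> merged; set of 9 now {6, 9}
Step 2: union(7, 5) -> merged; set of 7 now {5, 7}
Step 3: union(6, 9) -> already same set; set of 6 now {6, 9}
Step 4: union(6, 10) -> merged; set of 6 now {6, 9, 10}
Step 5: find(6) -> no change; set of 6 is {6, 9, 10}
Step 6: union(8, 7) -> merged; set of 8 now {5, 7, 8}
Step 7: union(3, 0) -> merged; set of 3 now {0, 3}
Step 8: union(3, 5) -> merged; set of 3 now {0, 3, 5, 7, 8}
Step 9: union(3, 9) -> merged; set of 3 now {0, 3, 5, 6, 7, 8, 9, 10}
Set of 3: {0, 3, 5, 6, 7, 8, 9, 10}; 7 is a member.

Answer: yes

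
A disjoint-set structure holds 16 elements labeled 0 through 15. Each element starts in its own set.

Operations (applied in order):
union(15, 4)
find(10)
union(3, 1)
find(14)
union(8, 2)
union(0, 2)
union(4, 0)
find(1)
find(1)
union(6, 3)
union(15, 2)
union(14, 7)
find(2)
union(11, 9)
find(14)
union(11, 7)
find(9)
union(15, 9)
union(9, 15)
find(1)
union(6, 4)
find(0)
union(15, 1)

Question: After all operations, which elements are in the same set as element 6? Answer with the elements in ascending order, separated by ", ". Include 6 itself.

Step 1: union(15, 4) -> merged; set of 15 now {4, 15}
Step 2: find(10) -> no change; set of 10 is {10}
Step 3: union(3, 1) -> merged; set of 3 now {1, 3}
Step 4: find(14) -> no change; set of 14 is {14}
Step 5: union(8, 2) -> merged; set of 8 now {2, 8}
Step 6: union(0, 2) -> merged; set of 0 now {0, 2, 8}
Step 7: union(4, 0) -> merged; set of 4 now {0, 2, 4, 8, 15}
Step 8: find(1) -> no change; set of 1 is {1, 3}
Step 9: find(1) -> no change; set of 1 is {1, 3}
Step 10: union(6, 3) -> merged; set of 6 now {1, 3, 6}
Step 11: union(15, 2) -> already same set; set of 15 now {0, 2, 4, 8, 15}
Step 12: union(14, 7) -> merged; set of 14 now {7, 14}
Step 13: find(2) -> no change; set of 2 is {0, 2, 4, 8, 15}
Step 14: union(11, 9) -> merged; set of 11 now {9, 11}
Step 15: find(14) -> no change; set of 14 is {7, 14}
Step 16: union(11, 7) -> merged; set of 11 now {7, 9, 11, 14}
Step 17: find(9) -> no change; set of 9 is {7, 9, 11, 14}
Step 18: union(15, 9) -> merged; set of 15 now {0, 2, 4, 7, 8, 9, 11, 14, 15}
Step 19: union(9, 15) -> already same set; set of 9 now {0, 2, 4, 7, 8, 9, 11, 14, 15}
Step 20: find(1) -> no change; set of 1 is {1, 3, 6}
Step 21: union(6, 4) -> merged; set of 6 now {0, 1, 2, 3, 4, 6, 7, 8, 9, 11, 14, 15}
Step 22: find(0) -> no change; set of 0 is {0, 1, 2, 3, 4, 6, 7, 8, 9, 11, 14, 15}
Step 23: union(15, 1) -> already same set; set of 15 now {0, 1, 2, 3, 4, 6, 7, 8, 9, 11, 14, 15}
Component of 6: {0, 1, 2, 3, 4, 6, 7, 8, 9, 11, 14, 15}

Answer: 0, 1, 2, 3, 4, 6, 7, 8, 9, 11, 14, 15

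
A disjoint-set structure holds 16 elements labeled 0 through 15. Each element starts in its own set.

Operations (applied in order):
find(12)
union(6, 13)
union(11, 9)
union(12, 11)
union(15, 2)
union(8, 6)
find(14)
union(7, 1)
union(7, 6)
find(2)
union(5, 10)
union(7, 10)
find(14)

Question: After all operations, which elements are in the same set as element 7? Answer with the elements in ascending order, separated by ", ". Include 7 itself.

Answer: 1, 5, 6, 7, 8, 10, 13

Derivation:
Step 1: find(12) -> no change; set of 12 is {12}
Step 2: union(6, 13) -> merged; set of 6 now {6, 13}
Step 3: union(11, 9) -> merged; set of 11 now {9, 11}
Step 4: union(12, 11) -> merged; set of 12 now {9, 11, 12}
Step 5: union(15, 2) -> merged; set of 15 now {2, 15}
Step 6: union(8, 6) -> merged; set of 8 now {6, 8, 13}
Step 7: find(14) -> no change; set of 14 is {14}
Step 8: union(7, 1) -> merged; set of 7 now {1, 7}
Step 9: union(7, 6) -> merged; set of 7 now {1, 6, 7, 8, 13}
Step 10: find(2) -> no change; set of 2 is {2, 15}
Step 11: union(5, 10) -> merged; set of 5 now {5, 10}
Step 12: union(7, 10) -> merged; set of 7 now {1, 5, 6, 7, 8, 10, 13}
Step 13: find(14) -> no change; set of 14 is {14}
Component of 7: {1, 5, 6, 7, 8, 10, 13}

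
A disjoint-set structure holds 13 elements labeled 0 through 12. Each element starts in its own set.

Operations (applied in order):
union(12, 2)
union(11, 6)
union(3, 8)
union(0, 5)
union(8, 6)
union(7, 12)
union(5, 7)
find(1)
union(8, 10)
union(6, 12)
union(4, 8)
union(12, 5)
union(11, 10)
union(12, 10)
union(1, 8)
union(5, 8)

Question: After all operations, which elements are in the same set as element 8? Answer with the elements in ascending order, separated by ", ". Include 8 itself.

Step 1: union(12, 2) -> merged; set of 12 now {2, 12}
Step 2: union(11, 6) -> merged; set of 11 now {6, 11}
Step 3: union(3, 8) -> merged; set of 3 now {3, 8}
Step 4: union(0, 5) -> merged; set of 0 now {0, 5}
Step 5: union(8, 6) -> merged; set of 8 now {3, 6, 8, 11}
Step 6: union(7, 12) -> merged; set of 7 now {2, 7, 12}
Step 7: union(5, 7) -> merged; set of 5 now {0, 2, 5, 7, 12}
Step 8: find(1) -> no change; set of 1 is {1}
Step 9: union(8, 10) -> merged; set of 8 now {3, 6, 8, 10, 11}
Step 10: union(6, 12) -> merged; set of 6 now {0, 2, 3, 5, 6, 7, 8, 10, 11, 12}
Step 11: union(4, 8) -> merged; set of 4 now {0, 2, 3, 4, 5, 6, 7, 8, 10, 11, 12}
Step 12: union(12, 5) -> already same set; set of 12 now {0, 2, 3, 4, 5, 6, 7, 8, 10, 11, 12}
Step 13: union(11, 10) -> already same set; set of 11 now {0, 2, 3, 4, 5, 6, 7, 8, 10, 11, 12}
Step 14: union(12, 10) -> already same set; set of 12 now {0, 2, 3, 4, 5, 6, 7, 8, 10, 11, 12}
Step 15: union(1, 8) -> merged; set of 1 now {0, 1, 2, 3, 4, 5, 6, 7, 8, 10, 11, 12}
Step 16: union(5, 8) -> already same set; set of 5 now {0, 1, 2, 3, 4, 5, 6, 7, 8, 10, 11, 12}
Component of 8: {0, 1, 2, 3, 4, 5, 6, 7, 8, 10, 11, 12}

Answer: 0, 1, 2, 3, 4, 5, 6, 7, 8, 10, 11, 12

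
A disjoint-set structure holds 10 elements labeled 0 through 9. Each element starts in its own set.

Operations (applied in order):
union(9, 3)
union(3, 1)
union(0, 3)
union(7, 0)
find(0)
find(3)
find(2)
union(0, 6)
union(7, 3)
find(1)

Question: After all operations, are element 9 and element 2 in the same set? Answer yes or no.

Answer: no

Derivation:
Step 1: union(9, 3) -> merged; set of 9 now {3, 9}
Step 2: union(3, 1) -> merged; set of 3 now {1, 3, 9}
Step 3: union(0, 3) -> merged; set of 0 now {0, 1, 3, 9}
Step 4: union(7, 0) -> merged; set of 7 now {0, 1, 3, 7, 9}
Step 5: find(0) -> no change; set of 0 is {0, 1, 3, 7, 9}
Step 6: find(3) -> no change; set of 3 is {0, 1, 3, 7, 9}
Step 7: find(2) -> no change; set of 2 is {2}
Step 8: union(0, 6) -> merged; set of 0 now {0, 1, 3, 6, 7, 9}
Step 9: union(7, 3) -> already same set; set of 7 now {0, 1, 3, 6, 7, 9}
Step 10: find(1) -> no change; set of 1 is {0, 1, 3, 6, 7, 9}
Set of 9: {0, 1, 3, 6, 7, 9}; 2 is not a member.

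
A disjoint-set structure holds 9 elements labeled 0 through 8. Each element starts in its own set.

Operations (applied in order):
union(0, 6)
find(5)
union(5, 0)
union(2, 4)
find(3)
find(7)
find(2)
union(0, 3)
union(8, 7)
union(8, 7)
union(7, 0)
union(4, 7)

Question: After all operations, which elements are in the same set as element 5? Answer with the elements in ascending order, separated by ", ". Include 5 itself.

Step 1: union(0, 6) -> merged; set of 0 now {0, 6}
Step 2: find(5) -> no change; set of 5 is {5}
Step 3: union(5, 0) -> merged; set of 5 now {0, 5, 6}
Step 4: union(2, 4) -> merged; set of 2 now {2, 4}
Step 5: find(3) -> no change; set of 3 is {3}
Step 6: find(7) -> no change; set of 7 is {7}
Step 7: find(2) -> no change; set of 2 is {2, 4}
Step 8: union(0, 3) -> merged; set of 0 now {0, 3, 5, 6}
Step 9: union(8, 7) -> merged; set of 8 now {7, 8}
Step 10: union(8, 7) -> already same set; set of 8 now {7, 8}
Step 11: union(7, 0) -> merged; set of 7 now {0, 3, 5, 6, 7, 8}
Step 12: union(4, 7) -> merged; set of 4 now {0, 2, 3, 4, 5, 6, 7, 8}
Component of 5: {0, 2, 3, 4, 5, 6, 7, 8}

Answer: 0, 2, 3, 4, 5, 6, 7, 8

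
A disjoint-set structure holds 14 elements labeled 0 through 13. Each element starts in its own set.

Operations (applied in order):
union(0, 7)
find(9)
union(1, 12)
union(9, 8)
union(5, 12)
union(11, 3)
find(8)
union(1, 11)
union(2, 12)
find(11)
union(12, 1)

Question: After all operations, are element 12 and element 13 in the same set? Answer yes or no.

Step 1: union(0, 7) -> merged; set of 0 now {0, 7}
Step 2: find(9) -> no change; set of 9 is {9}
Step 3: union(1, 12) -> merged; set of 1 now {1, 12}
Step 4: union(9, 8) -> merged; set of 9 now {8, 9}
Step 5: union(5, 12) -> merged; set of 5 now {1, 5, 12}
Step 6: union(11, 3) -> merged; set of 11 now {3, 11}
Step 7: find(8) -> no change; set of 8 is {8, 9}
Step 8: union(1, 11) -> merged; set of 1 now {1, 3, 5, 11, 12}
Step 9: union(2, 12) -> merged; set of 2 now {1, 2, 3, 5, 11, 12}
Step 10: find(11) -> no change; set of 11 is {1, 2, 3, 5, 11, 12}
Step 11: union(12, 1) -> already same set; set of 12 now {1, 2, 3, 5, 11, 12}
Set of 12: {1, 2, 3, 5, 11, 12}; 13 is not a member.

Answer: no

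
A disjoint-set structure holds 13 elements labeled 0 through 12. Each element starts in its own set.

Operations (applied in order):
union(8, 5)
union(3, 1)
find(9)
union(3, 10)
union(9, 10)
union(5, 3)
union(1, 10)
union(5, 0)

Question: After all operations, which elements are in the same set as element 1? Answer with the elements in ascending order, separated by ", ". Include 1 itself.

Step 1: union(8, 5) -> merged; set of 8 now {5, 8}
Step 2: union(3, 1) -> merged; set of 3 now {1, 3}
Step 3: find(9) -> no change; set of 9 is {9}
Step 4: union(3, 10) -> merged; set of 3 now {1, 3, 10}
Step 5: union(9, 10) -> merged; set of 9 now {1, 3, 9, 10}
Step 6: union(5, 3) -> merged; set of 5 now {1, 3, 5, 8, 9, 10}
Step 7: union(1, 10) -> already same set; set of 1 now {1, 3, 5, 8, 9, 10}
Step 8: union(5, 0) -> merged; set of 5 now {0, 1, 3, 5, 8, 9, 10}
Component of 1: {0, 1, 3, 5, 8, 9, 10}

Answer: 0, 1, 3, 5, 8, 9, 10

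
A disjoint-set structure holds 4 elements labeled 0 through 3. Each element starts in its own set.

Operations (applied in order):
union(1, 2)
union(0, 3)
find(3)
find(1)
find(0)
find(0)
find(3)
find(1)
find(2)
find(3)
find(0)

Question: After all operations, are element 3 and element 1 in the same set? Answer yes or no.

Step 1: union(1, 2) -> merged; set of 1 now {1, 2}
Step 2: union(0, 3) -> merged; set of 0 now {0, 3}
Step 3: find(3) -> no change; set of 3 is {0, 3}
Step 4: find(1) -> no change; set of 1 is {1, 2}
Step 5: find(0) -> no change; set of 0 is {0, 3}
Step 6: find(0) -> no change; set of 0 is {0, 3}
Step 7: find(3) -> no change; set of 3 is {0, 3}
Step 8: find(1) -> no change; set of 1 is {1, 2}
Step 9: find(2) -> no change; set of 2 is {1, 2}
Step 10: find(3) -> no change; set of 3 is {0, 3}
Step 11: find(0) -> no change; set of 0 is {0, 3}
Set of 3: {0, 3}; 1 is not a member.

Answer: no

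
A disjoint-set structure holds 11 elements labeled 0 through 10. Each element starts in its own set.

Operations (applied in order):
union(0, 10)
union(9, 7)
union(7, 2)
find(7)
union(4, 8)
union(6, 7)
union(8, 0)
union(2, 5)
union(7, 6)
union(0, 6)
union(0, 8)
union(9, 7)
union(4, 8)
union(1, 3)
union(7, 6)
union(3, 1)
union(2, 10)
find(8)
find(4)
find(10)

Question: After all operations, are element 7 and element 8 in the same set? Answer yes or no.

Answer: yes

Derivation:
Step 1: union(0, 10) -> merged; set of 0 now {0, 10}
Step 2: union(9, 7) -> merged; set of 9 now {7, 9}
Step 3: union(7, 2) -> merged; set of 7 now {2, 7, 9}
Step 4: find(7) -> no change; set of 7 is {2, 7, 9}
Step 5: union(4, 8) -> merged; set of 4 now {4, 8}
Step 6: union(6, 7) -> merged; set of 6 now {2, 6, 7, 9}
Step 7: union(8, 0) -> merged; set of 8 now {0, 4, 8, 10}
Step 8: union(2, 5) -> merged; set of 2 now {2, 5, 6, 7, 9}
Step 9: union(7, 6) -> already same set; set of 7 now {2, 5, 6, 7, 9}
Step 10: union(0, 6) -> merged; set of 0 now {0, 2, 4, 5, 6, 7, 8, 9, 10}
Step 11: union(0, 8) -> already same set; set of 0 now {0, 2, 4, 5, 6, 7, 8, 9, 10}
Step 12: union(9, 7) -> already same set; set of 9 now {0, 2, 4, 5, 6, 7, 8, 9, 10}
Step 13: union(4, 8) -> already same set; set of 4 now {0, 2, 4, 5, 6, 7, 8, 9, 10}
Step 14: union(1, 3) -> merged; set of 1 now {1, 3}
Step 15: union(7, 6) -> already same set; set of 7 now {0, 2, 4, 5, 6, 7, 8, 9, 10}
Step 16: union(3, 1) -> already same set; set of 3 now {1, 3}
Step 17: union(2, 10) -> already same set; set of 2 now {0, 2, 4, 5, 6, 7, 8, 9, 10}
Step 18: find(8) -> no change; set of 8 is {0, 2, 4, 5, 6, 7, 8, 9, 10}
Step 19: find(4) -> no change; set of 4 is {0, 2, 4, 5, 6, 7, 8, 9, 10}
Step 20: find(10) -> no change; set of 10 is {0, 2, 4, 5, 6, 7, 8, 9, 10}
Set of 7: {0, 2, 4, 5, 6, 7, 8, 9, 10}; 8 is a member.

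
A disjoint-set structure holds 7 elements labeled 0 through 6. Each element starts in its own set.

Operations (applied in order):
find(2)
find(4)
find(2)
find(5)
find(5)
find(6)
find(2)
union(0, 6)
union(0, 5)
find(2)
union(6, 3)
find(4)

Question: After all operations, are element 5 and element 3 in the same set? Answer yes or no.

Step 1: find(2) -> no change; set of 2 is {2}
Step 2: find(4) -> no change; set of 4 is {4}
Step 3: find(2) -> no change; set of 2 is {2}
Step 4: find(5) -> no change; set of 5 is {5}
Step 5: find(5) -> no change; set of 5 is {5}
Step 6: find(6) -> no change; set of 6 is {6}
Step 7: find(2) -> no change; set of 2 is {2}
Step 8: union(0, 6) -> merged; set of 0 now {0, 6}
Step 9: union(0, 5) -> merged; set of 0 now {0, 5, 6}
Step 10: find(2) -> no change; set of 2 is {2}
Step 11: union(6, 3) -> merged; set of 6 now {0, 3, 5, 6}
Step 12: find(4) -> no change; set of 4 is {4}
Set of 5: {0, 3, 5, 6}; 3 is a member.

Answer: yes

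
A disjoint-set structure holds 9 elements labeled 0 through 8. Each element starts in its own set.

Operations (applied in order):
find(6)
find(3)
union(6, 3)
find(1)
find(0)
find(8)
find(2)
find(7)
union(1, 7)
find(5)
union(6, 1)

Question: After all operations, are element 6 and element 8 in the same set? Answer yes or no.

Answer: no

Derivation:
Step 1: find(6) -> no change; set of 6 is {6}
Step 2: find(3) -> no change; set of 3 is {3}
Step 3: union(6, 3) -> merged; set of 6 now {3, 6}
Step 4: find(1) -> no change; set of 1 is {1}
Step 5: find(0) -> no change; set of 0 is {0}
Step 6: find(8) -> no change; set of 8 is {8}
Step 7: find(2) -> no change; set of 2 is {2}
Step 8: find(7) -> no change; set of 7 is {7}
Step 9: union(1, 7) -> merged; set of 1 now {1, 7}
Step 10: find(5) -> no change; set of 5 is {5}
Step 11: union(6, 1) -> merged; set of 6 now {1, 3, 6, 7}
Set of 6: {1, 3, 6, 7}; 8 is not a member.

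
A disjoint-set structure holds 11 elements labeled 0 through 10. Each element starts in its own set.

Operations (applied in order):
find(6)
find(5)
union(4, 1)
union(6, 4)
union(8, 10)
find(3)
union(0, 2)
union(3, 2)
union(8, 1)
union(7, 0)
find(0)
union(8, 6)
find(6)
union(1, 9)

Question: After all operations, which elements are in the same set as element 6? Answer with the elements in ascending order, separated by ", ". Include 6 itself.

Answer: 1, 4, 6, 8, 9, 10

Derivation:
Step 1: find(6) -> no change; set of 6 is {6}
Step 2: find(5) -> no change; set of 5 is {5}
Step 3: union(4, 1) -> merged; set of 4 now {1, 4}
Step 4: union(6, 4) -> merged; set of 6 now {1, 4, 6}
Step 5: union(8, 10) -> merged; set of 8 now {8, 10}
Step 6: find(3) -> no change; set of 3 is {3}
Step 7: union(0, 2) -> merged; set of 0 now {0, 2}
Step 8: union(3, 2) -> merged; set of 3 now {0, 2, 3}
Step 9: union(8, 1) -> merged; set of 8 now {1, 4, 6, 8, 10}
Step 10: union(7, 0) -> merged; set of 7 now {0, 2, 3, 7}
Step 11: find(0) -> no change; set of 0 is {0, 2, 3, 7}
Step 12: union(8, 6) -> already same set; set of 8 now {1, 4, 6, 8, 10}
Step 13: find(6) -> no change; set of 6 is {1, 4, 6, 8, 10}
Step 14: union(1, 9) -> merged; set of 1 now {1, 4, 6, 8, 9, 10}
Component of 6: {1, 4, 6, 8, 9, 10}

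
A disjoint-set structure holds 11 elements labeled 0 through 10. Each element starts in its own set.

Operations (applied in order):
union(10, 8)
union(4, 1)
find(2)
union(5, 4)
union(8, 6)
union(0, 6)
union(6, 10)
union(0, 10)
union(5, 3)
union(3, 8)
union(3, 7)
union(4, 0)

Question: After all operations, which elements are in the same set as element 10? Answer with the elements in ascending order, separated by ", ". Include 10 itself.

Answer: 0, 1, 3, 4, 5, 6, 7, 8, 10

Derivation:
Step 1: union(10, 8) -> merged; set of 10 now {8, 10}
Step 2: union(4, 1) -> merged; set of 4 now {1, 4}
Step 3: find(2) -> no change; set of 2 is {2}
Step 4: union(5, 4) -> merged; set of 5 now {1, 4, 5}
Step 5: union(8, 6) -> merged; set of 8 now {6, 8, 10}
Step 6: union(0, 6) -> merged; set of 0 now {0, 6, 8, 10}
Step 7: union(6, 10) -> already same set; set of 6 now {0, 6, 8, 10}
Step 8: union(0, 10) -> already same set; set of 0 now {0, 6, 8, 10}
Step 9: union(5, 3) -> merged; set of 5 now {1, 3, 4, 5}
Step 10: union(3, 8) -> merged; set of 3 now {0, 1, 3, 4, 5, 6, 8, 10}
Step 11: union(3, 7) -> merged; set of 3 now {0, 1, 3, 4, 5, 6, 7, 8, 10}
Step 12: union(4, 0) -> already same set; set of 4 now {0, 1, 3, 4, 5, 6, 7, 8, 10}
Component of 10: {0, 1, 3, 4, 5, 6, 7, 8, 10}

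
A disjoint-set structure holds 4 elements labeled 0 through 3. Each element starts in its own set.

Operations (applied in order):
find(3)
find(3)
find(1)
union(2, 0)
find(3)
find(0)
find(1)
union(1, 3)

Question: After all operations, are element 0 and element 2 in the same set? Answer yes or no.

Step 1: find(3) -> no change; set of 3 is {3}
Step 2: find(3) -> no change; set of 3 is {3}
Step 3: find(1) -> no change; set of 1 is {1}
Step 4: union(2, 0) -> merged; set of 2 now {0, 2}
Step 5: find(3) -> no change; set of 3 is {3}
Step 6: find(0) -> no change; set of 0 is {0, 2}
Step 7: find(1) -> no change; set of 1 is {1}
Step 8: union(1, 3) -> merged; set of 1 now {1, 3}
Set of 0: {0, 2}; 2 is a member.

Answer: yes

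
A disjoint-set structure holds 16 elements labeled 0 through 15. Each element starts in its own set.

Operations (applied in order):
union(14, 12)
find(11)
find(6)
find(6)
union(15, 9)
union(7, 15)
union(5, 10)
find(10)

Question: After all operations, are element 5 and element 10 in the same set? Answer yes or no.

Answer: yes

Derivation:
Step 1: union(14, 12) -> merged; set of 14 now {12, 14}
Step 2: find(11) -> no change; set of 11 is {11}
Step 3: find(6) -> no change; set of 6 is {6}
Step 4: find(6) -> no change; set of 6 is {6}
Step 5: union(15, 9) -> merged; set of 15 now {9, 15}
Step 6: union(7, 15) -> merged; set of 7 now {7, 9, 15}
Step 7: union(5, 10) -> merged; set of 5 now {5, 10}
Step 8: find(10) -> no change; set of 10 is {5, 10}
Set of 5: {5, 10}; 10 is a member.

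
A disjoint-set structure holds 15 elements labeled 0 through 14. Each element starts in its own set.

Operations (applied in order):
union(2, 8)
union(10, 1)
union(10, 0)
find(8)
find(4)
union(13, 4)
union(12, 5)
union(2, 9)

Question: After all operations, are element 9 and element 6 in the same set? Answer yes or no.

Answer: no

Derivation:
Step 1: union(2, 8) -> merged; set of 2 now {2, 8}
Step 2: union(10, 1) -> merged; set of 10 now {1, 10}
Step 3: union(10, 0) -> merged; set of 10 now {0, 1, 10}
Step 4: find(8) -> no change; set of 8 is {2, 8}
Step 5: find(4) -> no change; set of 4 is {4}
Step 6: union(13, 4) -> merged; set of 13 now {4, 13}
Step 7: union(12, 5) -> merged; set of 12 now {5, 12}
Step 8: union(2, 9) -> merged; set of 2 now {2, 8, 9}
Set of 9: {2, 8, 9}; 6 is not a member.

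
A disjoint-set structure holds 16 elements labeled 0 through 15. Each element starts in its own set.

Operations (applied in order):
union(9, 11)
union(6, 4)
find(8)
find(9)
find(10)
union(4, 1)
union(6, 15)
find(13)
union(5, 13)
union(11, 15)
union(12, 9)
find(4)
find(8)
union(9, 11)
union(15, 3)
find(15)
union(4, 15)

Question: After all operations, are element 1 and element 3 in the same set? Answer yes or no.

Answer: yes

Derivation:
Step 1: union(9, 11) -> merged; set of 9 now {9, 11}
Step 2: union(6, 4) -> merged; set of 6 now {4, 6}
Step 3: find(8) -> no change; set of 8 is {8}
Step 4: find(9) -> no change; set of 9 is {9, 11}
Step 5: find(10) -> no change; set of 10 is {10}
Step 6: union(4, 1) -> merged; set of 4 now {1, 4, 6}
Step 7: union(6, 15) -> merged; set of 6 now {1, 4, 6, 15}
Step 8: find(13) -> no change; set of 13 is {13}
Step 9: union(5, 13) -> merged; set of 5 now {5, 13}
Step 10: union(11, 15) -> merged; set of 11 now {1, 4, 6, 9, 11, 15}
Step 11: union(12, 9) -> merged; set of 12 now {1, 4, 6, 9, 11, 12, 15}
Step 12: find(4) -> no change; set of 4 is {1, 4, 6, 9, 11, 12, 15}
Step 13: find(8) -> no change; set of 8 is {8}
Step 14: union(9, 11) -> already same set; set of 9 now {1, 4, 6, 9, 11, 12, 15}
Step 15: union(15, 3) -> merged; set of 15 now {1, 3, 4, 6, 9, 11, 12, 15}
Step 16: find(15) -> no change; set of 15 is {1, 3, 4, 6, 9, 11, 12, 15}
Step 17: union(4, 15) -> already same set; set of 4 now {1, 3, 4, 6, 9, 11, 12, 15}
Set of 1: {1, 3, 4, 6, 9, 11, 12, 15}; 3 is a member.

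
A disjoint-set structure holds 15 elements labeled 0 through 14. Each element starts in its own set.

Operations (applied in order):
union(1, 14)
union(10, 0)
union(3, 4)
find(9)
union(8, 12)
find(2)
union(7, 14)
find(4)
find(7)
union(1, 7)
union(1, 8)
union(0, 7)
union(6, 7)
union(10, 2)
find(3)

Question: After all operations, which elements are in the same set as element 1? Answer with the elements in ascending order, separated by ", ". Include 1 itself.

Answer: 0, 1, 2, 6, 7, 8, 10, 12, 14

Derivation:
Step 1: union(1, 14) -> merged; set of 1 now {1, 14}
Step 2: union(10, 0) -> merged; set of 10 now {0, 10}
Step 3: union(3, 4) -> merged; set of 3 now {3, 4}
Step 4: find(9) -> no change; set of 9 is {9}
Step 5: union(8, 12) -> merged; set of 8 now {8, 12}
Step 6: find(2) -> no change; set of 2 is {2}
Step 7: union(7, 14) -> merged; set of 7 now {1, 7, 14}
Step 8: find(4) -> no change; set of 4 is {3, 4}
Step 9: find(7) -> no change; set of 7 is {1, 7, 14}
Step 10: union(1, 7) -> already same set; set of 1 now {1, 7, 14}
Step 11: union(1, 8) -> merged; set of 1 now {1, 7, 8, 12, 14}
Step 12: union(0, 7) -> merged; set of 0 now {0, 1, 7, 8, 10, 12, 14}
Step 13: union(6, 7) -> merged; set of 6 now {0, 1, 6, 7, 8, 10, 12, 14}
Step 14: union(10, 2) -> merged; set of 10 now {0, 1, 2, 6, 7, 8, 10, 12, 14}
Step 15: find(3) -> no change; set of 3 is {3, 4}
Component of 1: {0, 1, 2, 6, 7, 8, 10, 12, 14}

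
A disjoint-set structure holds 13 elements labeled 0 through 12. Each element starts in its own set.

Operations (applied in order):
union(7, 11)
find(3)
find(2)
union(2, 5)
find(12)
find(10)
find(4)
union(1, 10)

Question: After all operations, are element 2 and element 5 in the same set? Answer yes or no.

Step 1: union(7, 11) -> merged; set of 7 now {7, 11}
Step 2: find(3) -> no change; set of 3 is {3}
Step 3: find(2) -> no change; set of 2 is {2}
Step 4: union(2, 5) -> merged; set of 2 now {2, 5}
Step 5: find(12) -> no change; set of 12 is {12}
Step 6: find(10) -> no change; set of 10 is {10}
Step 7: find(4) -> no change; set of 4 is {4}
Step 8: union(1, 10) -> merged; set of 1 now {1, 10}
Set of 2: {2, 5}; 5 is a member.

Answer: yes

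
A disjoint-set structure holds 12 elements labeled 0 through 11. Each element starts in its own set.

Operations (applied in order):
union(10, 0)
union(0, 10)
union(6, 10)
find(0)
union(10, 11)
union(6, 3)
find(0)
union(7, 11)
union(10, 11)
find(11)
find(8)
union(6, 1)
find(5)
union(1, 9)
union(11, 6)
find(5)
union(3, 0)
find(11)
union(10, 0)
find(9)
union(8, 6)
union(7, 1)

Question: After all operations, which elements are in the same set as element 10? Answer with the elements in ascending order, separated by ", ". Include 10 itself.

Answer: 0, 1, 3, 6, 7, 8, 9, 10, 11

Derivation:
Step 1: union(10, 0) -> merged; set of 10 now {0, 10}
Step 2: union(0, 10) -> already same set; set of 0 now {0, 10}
Step 3: union(6, 10) -> merged; set of 6 now {0, 6, 10}
Step 4: find(0) -> no change; set of 0 is {0, 6, 10}
Step 5: union(10, 11) -> merged; set of 10 now {0, 6, 10, 11}
Step 6: union(6, 3) -> merged; set of 6 now {0, 3, 6, 10, 11}
Step 7: find(0) -> no change; set of 0 is {0, 3, 6, 10, 11}
Step 8: union(7, 11) -> merged; set of 7 now {0, 3, 6, 7, 10, 11}
Step 9: union(10, 11) -> already same set; set of 10 now {0, 3, 6, 7, 10, 11}
Step 10: find(11) -> no change; set of 11 is {0, 3, 6, 7, 10, 11}
Step 11: find(8) -> no change; set of 8 is {8}
Step 12: union(6, 1) -> merged; set of 6 now {0, 1, 3, 6, 7, 10, 11}
Step 13: find(5) -> no change; set of 5 is {5}
Step 14: union(1, 9) -> merged; set of 1 now {0, 1, 3, 6, 7, 9, 10, 11}
Step 15: union(11, 6) -> already same set; set of 11 now {0, 1, 3, 6, 7, 9, 10, 11}
Step 16: find(5) -> no change; set of 5 is {5}
Step 17: union(3, 0) -> already same set; set of 3 now {0, 1, 3, 6, 7, 9, 10, 11}
Step 18: find(11) -> no change; set of 11 is {0, 1, 3, 6, 7, 9, 10, 11}
Step 19: union(10, 0) -> already same set; set of 10 now {0, 1, 3, 6, 7, 9, 10, 11}
Step 20: find(9) -> no change; set of 9 is {0, 1, 3, 6, 7, 9, 10, 11}
Step 21: union(8, 6) -> merged; set of 8 now {0, 1, 3, 6, 7, 8, 9, 10, 11}
Step 22: union(7, 1) -> already same set; set of 7 now {0, 1, 3, 6, 7, 8, 9, 10, 11}
Component of 10: {0, 1, 3, 6, 7, 8, 9, 10, 11}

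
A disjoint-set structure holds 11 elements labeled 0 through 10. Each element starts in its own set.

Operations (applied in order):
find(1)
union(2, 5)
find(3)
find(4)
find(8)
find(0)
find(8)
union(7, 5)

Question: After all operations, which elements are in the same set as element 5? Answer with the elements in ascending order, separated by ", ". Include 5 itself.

Step 1: find(1) -> no change; set of 1 is {1}
Step 2: union(2, 5) -> merged; set of 2 now {2, 5}
Step 3: find(3) -> no change; set of 3 is {3}
Step 4: find(4) -> no change; set of 4 is {4}
Step 5: find(8) -> no change; set of 8 is {8}
Step 6: find(0) -> no change; set of 0 is {0}
Step 7: find(8) -> no change; set of 8 is {8}
Step 8: union(7, 5) -> merged; set of 7 now {2, 5, 7}
Component of 5: {2, 5, 7}

Answer: 2, 5, 7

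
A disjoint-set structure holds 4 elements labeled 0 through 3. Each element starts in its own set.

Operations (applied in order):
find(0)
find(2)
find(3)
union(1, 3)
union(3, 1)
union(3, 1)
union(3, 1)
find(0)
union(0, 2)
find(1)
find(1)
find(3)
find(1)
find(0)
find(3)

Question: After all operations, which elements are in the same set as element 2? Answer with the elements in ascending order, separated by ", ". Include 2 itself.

Step 1: find(0) -> no change; set of 0 is {0}
Step 2: find(2) -> no change; set of 2 is {2}
Step 3: find(3) -> no change; set of 3 is {3}
Step 4: union(1, 3) -> merged; set of 1 now {1, 3}
Step 5: union(3, 1) -> already same set; set of 3 now {1, 3}
Step 6: union(3, 1) -> already same set; set of 3 now {1, 3}
Step 7: union(3, 1) -> already same set; set of 3 now {1, 3}
Step 8: find(0) -> no change; set of 0 is {0}
Step 9: union(0, 2) -> merged; set of 0 now {0, 2}
Step 10: find(1) -> no change; set of 1 is {1, 3}
Step 11: find(1) -> no change; set of 1 is {1, 3}
Step 12: find(3) -> no change; set of 3 is {1, 3}
Step 13: find(1) -> no change; set of 1 is {1, 3}
Step 14: find(0) -> no change; set of 0 is {0, 2}
Step 15: find(3) -> no change; set of 3 is {1, 3}
Component of 2: {0, 2}

Answer: 0, 2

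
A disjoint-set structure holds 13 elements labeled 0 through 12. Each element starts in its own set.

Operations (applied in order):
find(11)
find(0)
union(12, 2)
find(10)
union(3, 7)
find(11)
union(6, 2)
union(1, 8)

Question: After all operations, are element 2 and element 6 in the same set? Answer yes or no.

Step 1: find(11) -> no change; set of 11 is {11}
Step 2: find(0) -> no change; set of 0 is {0}
Step 3: union(12, 2) -> merged; set of 12 now {2, 12}
Step 4: find(10) -> no change; set of 10 is {10}
Step 5: union(3, 7) -> merged; set of 3 now {3, 7}
Step 6: find(11) -> no change; set of 11 is {11}
Step 7: union(6, 2) -> merged; set of 6 now {2, 6, 12}
Step 8: union(1, 8) -> merged; set of 1 now {1, 8}
Set of 2: {2, 6, 12}; 6 is a member.

Answer: yes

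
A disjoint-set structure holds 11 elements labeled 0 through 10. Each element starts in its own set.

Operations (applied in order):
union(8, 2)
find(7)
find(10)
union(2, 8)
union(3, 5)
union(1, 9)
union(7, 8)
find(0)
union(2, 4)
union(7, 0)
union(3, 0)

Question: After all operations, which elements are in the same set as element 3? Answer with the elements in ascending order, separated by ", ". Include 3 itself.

Step 1: union(8, 2) -> merged; set of 8 now {2, 8}
Step 2: find(7) -> no change; set of 7 is {7}
Step 3: find(10) -> no change; set of 10 is {10}
Step 4: union(2, 8) -> already same set; set of 2 now {2, 8}
Step 5: union(3, 5) -> merged; set of 3 now {3, 5}
Step 6: union(1, 9) -> merged; set of 1 now {1, 9}
Step 7: union(7, 8) -> merged; set of 7 now {2, 7, 8}
Step 8: find(0) -> no change; set of 0 is {0}
Step 9: union(2, 4) -> merged; set of 2 now {2, 4, 7, 8}
Step 10: union(7, 0) -> merged; set of 7 now {0, 2, 4, 7, 8}
Step 11: union(3, 0) -> merged; set of 3 now {0, 2, 3, 4, 5, 7, 8}
Component of 3: {0, 2, 3, 4, 5, 7, 8}

Answer: 0, 2, 3, 4, 5, 7, 8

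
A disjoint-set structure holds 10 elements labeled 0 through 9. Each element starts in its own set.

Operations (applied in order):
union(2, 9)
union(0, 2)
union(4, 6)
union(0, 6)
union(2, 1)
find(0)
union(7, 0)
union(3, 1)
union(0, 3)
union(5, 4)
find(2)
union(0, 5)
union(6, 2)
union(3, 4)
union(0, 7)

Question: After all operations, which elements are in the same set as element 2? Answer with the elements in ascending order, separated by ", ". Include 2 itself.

Step 1: union(2, 9) -> merged; set of 2 now {2, 9}
Step 2: union(0, 2) -> merged; set of 0 now {0, 2, 9}
Step 3: union(4, 6) -> merged; set of 4 now {4, 6}
Step 4: union(0, 6) -> merged; set of 0 now {0, 2, 4, 6, 9}
Step 5: union(2, 1) -> merged; set of 2 now {0, 1, 2, 4, 6, 9}
Step 6: find(0) -> no change; set of 0 is {0, 1, 2, 4, 6, 9}
Step 7: union(7, 0) -> merged; set of 7 now {0, 1, 2, 4, 6, 7, 9}
Step 8: union(3, 1) -> merged; set of 3 now {0, 1, 2, 3, 4, 6, 7, 9}
Step 9: union(0, 3) -> already same set; set of 0 now {0, 1, 2, 3, 4, 6, 7, 9}
Step 10: union(5, 4) -> merged; set of 5 now {0, 1, 2, 3, 4, 5, 6, 7, 9}
Step 11: find(2) -> no change; set of 2 is {0, 1, 2, 3, 4, 5, 6, 7, 9}
Step 12: union(0, 5) -> already same set; set of 0 now {0, 1, 2, 3, 4, 5, 6, 7, 9}
Step 13: union(6, 2) -> already same set; set of 6 now {0, 1, 2, 3, 4, 5, 6, 7, 9}
Step 14: union(3, 4) -> already same set; set of 3 now {0, 1, 2, 3, 4, 5, 6, 7, 9}
Step 15: union(0, 7) -> already same set; set of 0 now {0, 1, 2, 3, 4, 5, 6, 7, 9}
Component of 2: {0, 1, 2, 3, 4, 5, 6, 7, 9}

Answer: 0, 1, 2, 3, 4, 5, 6, 7, 9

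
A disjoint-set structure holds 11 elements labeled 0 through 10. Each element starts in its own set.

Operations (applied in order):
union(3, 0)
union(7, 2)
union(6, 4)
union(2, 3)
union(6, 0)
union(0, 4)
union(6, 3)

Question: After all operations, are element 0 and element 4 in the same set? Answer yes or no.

Step 1: union(3, 0) -> merged; set of 3 now {0, 3}
Step 2: union(7, 2) -> merged; set of 7 now {2, 7}
Step 3: union(6, 4) -> merged; set of 6 now {4, 6}
Step 4: union(2, 3) -> merged; set of 2 now {0, 2, 3, 7}
Step 5: union(6, 0) -> merged; set of 6 now {0, 2, 3, 4, 6, 7}
Step 6: union(0, 4) -> already same set; set of 0 now {0, 2, 3, 4, 6, 7}
Step 7: union(6, 3) -> already same set; set of 6 now {0, 2, 3, 4, 6, 7}
Set of 0: {0, 2, 3, 4, 6, 7}; 4 is a member.

Answer: yes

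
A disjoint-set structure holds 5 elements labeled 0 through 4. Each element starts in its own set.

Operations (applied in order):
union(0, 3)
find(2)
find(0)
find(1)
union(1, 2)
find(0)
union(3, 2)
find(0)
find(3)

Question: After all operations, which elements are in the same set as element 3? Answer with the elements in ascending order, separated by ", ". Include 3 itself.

Answer: 0, 1, 2, 3

Derivation:
Step 1: union(0, 3) -> merged; set of 0 now {0, 3}
Step 2: find(2) -> no change; set of 2 is {2}
Step 3: find(0) -> no change; set of 0 is {0, 3}
Step 4: find(1) -> no change; set of 1 is {1}
Step 5: union(1, 2) -> merged; set of 1 now {1, 2}
Step 6: find(0) -> no change; set of 0 is {0, 3}
Step 7: union(3, 2) -> merged; set of 3 now {0, 1, 2, 3}
Step 8: find(0) -> no change; set of 0 is {0, 1, 2, 3}
Step 9: find(3) -> no change; set of 3 is {0, 1, 2, 3}
Component of 3: {0, 1, 2, 3}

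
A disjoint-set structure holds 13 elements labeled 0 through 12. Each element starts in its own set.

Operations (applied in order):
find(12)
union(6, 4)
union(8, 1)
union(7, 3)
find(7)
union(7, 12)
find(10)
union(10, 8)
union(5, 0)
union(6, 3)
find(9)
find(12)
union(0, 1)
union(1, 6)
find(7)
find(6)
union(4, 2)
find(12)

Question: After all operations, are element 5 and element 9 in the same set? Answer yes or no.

Answer: no

Derivation:
Step 1: find(12) -> no change; set of 12 is {12}
Step 2: union(6, 4) -> merged; set of 6 now {4, 6}
Step 3: union(8, 1) -> merged; set of 8 now {1, 8}
Step 4: union(7, 3) -> merged; set of 7 now {3, 7}
Step 5: find(7) -> no change; set of 7 is {3, 7}
Step 6: union(7, 12) -> merged; set of 7 now {3, 7, 12}
Step 7: find(10) -> no change; set of 10 is {10}
Step 8: union(10, 8) -> merged; set of 10 now {1, 8, 10}
Step 9: union(5, 0) -> merged; set of 5 now {0, 5}
Step 10: union(6, 3) -> merged; set of 6 now {3, 4, 6, 7, 12}
Step 11: find(9) -> no change; set of 9 is {9}
Step 12: find(12) -> no change; set of 12 is {3, 4, 6, 7, 12}
Step 13: union(0, 1) -> merged; set of 0 now {0, 1, 5, 8, 10}
Step 14: union(1, 6) -> merged; set of 1 now {0, 1, 3, 4, 5, 6, 7, 8, 10, 12}
Step 15: find(7) -> no change; set of 7 is {0, 1, 3, 4, 5, 6, 7, 8, 10, 12}
Step 16: find(6) -> no change; set of 6 is {0, 1, 3, 4, 5, 6, 7, 8, 10, 12}
Step 17: union(4, 2) -> merged; set of 4 now {0, 1, 2, 3, 4, 5, 6, 7, 8, 10, 12}
Step 18: find(12) -> no change; set of 12 is {0, 1, 2, 3, 4, 5, 6, 7, 8, 10, 12}
Set of 5: {0, 1, 2, 3, 4, 5, 6, 7, 8, 10, 12}; 9 is not a member.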